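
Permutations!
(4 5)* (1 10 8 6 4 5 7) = (1 10 8 6 4 7) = [0, 10, 2, 3, 7, 5, 4, 1, 6, 9, 8]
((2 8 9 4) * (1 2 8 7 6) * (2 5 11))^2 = (1 11 7)(2 6 5)(4 9 8)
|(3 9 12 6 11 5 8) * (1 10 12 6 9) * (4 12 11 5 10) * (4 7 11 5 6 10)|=10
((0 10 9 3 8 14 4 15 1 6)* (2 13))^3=((0 10 9 3 8 14 4 15 1 6)(2 13))^3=(0 3 4 6 9 14 1 10 8 15)(2 13)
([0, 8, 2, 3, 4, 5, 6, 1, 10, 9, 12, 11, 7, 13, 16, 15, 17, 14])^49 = (1 7 12 10 8)(14 16 17)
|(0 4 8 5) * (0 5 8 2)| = 3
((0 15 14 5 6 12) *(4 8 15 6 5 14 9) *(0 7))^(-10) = (0 12)(4 15)(6 7)(8 9)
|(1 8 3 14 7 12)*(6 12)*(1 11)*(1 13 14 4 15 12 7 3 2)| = 42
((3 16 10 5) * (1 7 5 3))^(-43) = (1 5 7)(3 10 16)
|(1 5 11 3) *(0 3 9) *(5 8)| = 7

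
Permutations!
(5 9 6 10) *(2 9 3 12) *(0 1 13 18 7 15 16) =(0 1 13 18 7 15 16)(2 9 6 10 5 3 12) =[1, 13, 9, 12, 4, 3, 10, 15, 8, 6, 5, 11, 2, 18, 14, 16, 0, 17, 7]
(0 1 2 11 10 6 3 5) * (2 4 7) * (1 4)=[4, 1, 11, 5, 7, 0, 3, 2, 8, 9, 6, 10]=(0 4 7 2 11 10 6 3 5)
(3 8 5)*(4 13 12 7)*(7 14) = [0, 1, 2, 8, 13, 3, 6, 4, 5, 9, 10, 11, 14, 12, 7] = (3 8 5)(4 13 12 14 7)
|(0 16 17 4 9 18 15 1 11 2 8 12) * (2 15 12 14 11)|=|(0 16 17 4 9 18 12)(1 2 8 14 11 15)|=42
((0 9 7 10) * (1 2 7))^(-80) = (0 7 1)(2 9 10)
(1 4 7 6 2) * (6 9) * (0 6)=(0 6 2 1 4 7 9)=[6, 4, 1, 3, 7, 5, 2, 9, 8, 0]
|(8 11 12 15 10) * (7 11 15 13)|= |(7 11 12 13)(8 15 10)|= 12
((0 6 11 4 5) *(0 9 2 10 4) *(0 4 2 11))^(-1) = ((0 6)(2 10)(4 5 9 11))^(-1) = (0 6)(2 10)(4 11 9 5)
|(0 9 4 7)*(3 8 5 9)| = 7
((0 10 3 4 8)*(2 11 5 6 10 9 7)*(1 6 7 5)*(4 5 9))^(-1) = ((0 4 8)(1 6 10 3 5 7 2 11))^(-1) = (0 8 4)(1 11 2 7 5 3 10 6)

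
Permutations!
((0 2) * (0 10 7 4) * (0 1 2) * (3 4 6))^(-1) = ((1 2 10 7 6 3 4))^(-1) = (1 4 3 6 7 10 2)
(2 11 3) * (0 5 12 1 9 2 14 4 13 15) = (0 5 12 1 9 2 11 3 14 4 13 15) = [5, 9, 11, 14, 13, 12, 6, 7, 8, 2, 10, 3, 1, 15, 4, 0]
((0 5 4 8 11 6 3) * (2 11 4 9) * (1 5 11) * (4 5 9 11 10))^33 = (0 10 4 8 5 11 6 3) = ((0 10 4 8 5 11 6 3)(1 9 2))^33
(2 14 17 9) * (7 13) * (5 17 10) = (2 14 10 5 17 9)(7 13) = [0, 1, 14, 3, 4, 17, 6, 13, 8, 2, 5, 11, 12, 7, 10, 15, 16, 9]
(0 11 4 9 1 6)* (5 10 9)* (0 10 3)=(0 11 4 5 3)(1 6 10 9)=[11, 6, 2, 0, 5, 3, 10, 7, 8, 1, 9, 4]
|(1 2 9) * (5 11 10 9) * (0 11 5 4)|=|(0 11 10 9 1 2 4)|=7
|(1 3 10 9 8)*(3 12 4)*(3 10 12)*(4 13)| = |(1 3 12 13 4 10 9 8)| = 8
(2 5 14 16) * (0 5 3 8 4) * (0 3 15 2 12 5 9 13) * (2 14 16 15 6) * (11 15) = (0 9 13)(2 6)(3 8 4)(5 16 12)(11 15 14) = [9, 1, 6, 8, 3, 16, 2, 7, 4, 13, 10, 15, 5, 0, 11, 14, 12]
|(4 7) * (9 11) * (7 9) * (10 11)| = 5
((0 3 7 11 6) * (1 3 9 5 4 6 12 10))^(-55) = (1 10 12 11 7 3)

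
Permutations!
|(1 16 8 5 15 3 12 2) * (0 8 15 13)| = |(0 8 5 13)(1 16 15 3 12 2)| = 12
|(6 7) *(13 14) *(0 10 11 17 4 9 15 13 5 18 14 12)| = |(0 10 11 17 4 9 15 13 12)(5 18 14)(6 7)| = 18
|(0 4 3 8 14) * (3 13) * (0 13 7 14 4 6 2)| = 6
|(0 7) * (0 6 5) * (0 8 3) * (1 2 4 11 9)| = 30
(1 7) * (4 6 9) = (1 7)(4 6 9) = [0, 7, 2, 3, 6, 5, 9, 1, 8, 4]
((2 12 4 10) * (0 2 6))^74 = (0 12 10)(2 4 6)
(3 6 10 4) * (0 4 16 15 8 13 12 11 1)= (0 4 3 6 10 16 15 8 13 12 11 1)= [4, 0, 2, 6, 3, 5, 10, 7, 13, 9, 16, 1, 11, 12, 14, 8, 15]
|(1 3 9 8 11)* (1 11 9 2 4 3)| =|(11)(2 4 3)(8 9)| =6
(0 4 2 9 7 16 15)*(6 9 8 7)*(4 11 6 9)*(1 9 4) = (0 11 6 1 9 4 2 8 7 16 15) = [11, 9, 8, 3, 2, 5, 1, 16, 7, 4, 10, 6, 12, 13, 14, 0, 15]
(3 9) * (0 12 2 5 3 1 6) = (0 12 2 5 3 9 1 6) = [12, 6, 5, 9, 4, 3, 0, 7, 8, 1, 10, 11, 2]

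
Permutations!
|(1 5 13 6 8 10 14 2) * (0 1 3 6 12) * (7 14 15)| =40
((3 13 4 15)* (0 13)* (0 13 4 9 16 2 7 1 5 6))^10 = (0 5 7 16 13 15)(1 2 9 3 4 6)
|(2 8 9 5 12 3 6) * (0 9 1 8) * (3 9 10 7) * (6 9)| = 18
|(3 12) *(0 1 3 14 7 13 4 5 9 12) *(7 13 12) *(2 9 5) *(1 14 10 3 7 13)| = |(0 14 1 7 12 10 3)(2 9 13 4)| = 28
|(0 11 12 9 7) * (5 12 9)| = 4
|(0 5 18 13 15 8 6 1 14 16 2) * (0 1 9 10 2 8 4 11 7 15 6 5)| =44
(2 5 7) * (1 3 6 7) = (1 3 6 7 2 5) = [0, 3, 5, 6, 4, 1, 7, 2]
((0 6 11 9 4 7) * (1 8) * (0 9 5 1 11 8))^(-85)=((0 6 8 11 5 1)(4 7 9))^(-85)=(0 1 5 11 8 6)(4 9 7)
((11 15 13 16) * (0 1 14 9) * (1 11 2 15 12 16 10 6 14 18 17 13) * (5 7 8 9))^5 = ((0 11 12 16 2 15 1 18 17 13 10 6 14 5 7 8 9))^5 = (0 15 10 8 16 17 5 11 1 6 9 2 13 7 12 18 14)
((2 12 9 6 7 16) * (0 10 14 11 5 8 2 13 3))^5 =((0 10 14 11 5 8 2 12 9 6 7 16 13 3))^5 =(0 8 7 10 2 16 14 12 13 11 9 3 5 6)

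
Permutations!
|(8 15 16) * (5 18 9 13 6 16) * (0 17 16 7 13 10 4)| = |(0 17 16 8 15 5 18 9 10 4)(6 7 13)| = 30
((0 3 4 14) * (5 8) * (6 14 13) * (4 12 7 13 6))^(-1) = (0 14 6 4 13 7 12 3)(5 8)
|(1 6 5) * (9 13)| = 6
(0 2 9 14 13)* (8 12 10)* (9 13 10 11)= (0 2 13)(8 12 11 9 14 10)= [2, 1, 13, 3, 4, 5, 6, 7, 12, 14, 8, 9, 11, 0, 10]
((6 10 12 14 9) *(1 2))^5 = ((1 2)(6 10 12 14 9))^5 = (14)(1 2)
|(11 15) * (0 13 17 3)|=4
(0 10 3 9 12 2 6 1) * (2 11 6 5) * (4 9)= (0 10 3 4 9 12 11 6 1)(2 5)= [10, 0, 5, 4, 9, 2, 1, 7, 8, 12, 3, 6, 11]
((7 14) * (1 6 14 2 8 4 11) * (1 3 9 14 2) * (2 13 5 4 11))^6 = ((1 6 13 5 4 2 8 11 3 9 14 7))^6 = (1 8)(2 7)(3 13)(4 14)(5 9)(6 11)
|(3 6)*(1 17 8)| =6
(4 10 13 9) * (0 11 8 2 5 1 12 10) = [11, 12, 5, 3, 0, 1, 6, 7, 2, 4, 13, 8, 10, 9] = (0 11 8 2 5 1 12 10 13 9 4)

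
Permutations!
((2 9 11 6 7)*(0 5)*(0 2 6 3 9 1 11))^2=((0 5 2 1 11 3 9)(6 7))^2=(0 2 11 9 5 1 3)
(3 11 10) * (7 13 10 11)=(3 7 13 10)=[0, 1, 2, 7, 4, 5, 6, 13, 8, 9, 3, 11, 12, 10]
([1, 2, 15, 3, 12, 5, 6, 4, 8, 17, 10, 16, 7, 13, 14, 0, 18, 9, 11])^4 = (4 12 7)(11 16 18)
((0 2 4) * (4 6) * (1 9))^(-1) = (0 4 6 2)(1 9)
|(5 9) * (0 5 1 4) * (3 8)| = |(0 5 9 1 4)(3 8)| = 10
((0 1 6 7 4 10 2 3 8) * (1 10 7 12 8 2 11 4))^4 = ((0 10 11 4 7 1 6 12 8)(2 3))^4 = (0 7 8 4 12 11 6 10 1)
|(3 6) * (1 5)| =|(1 5)(3 6)| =2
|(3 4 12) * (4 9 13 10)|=6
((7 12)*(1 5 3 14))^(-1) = (1 14 3 5)(7 12)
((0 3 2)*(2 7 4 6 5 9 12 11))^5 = (0 5)(2 6)(3 9)(4 11)(7 12)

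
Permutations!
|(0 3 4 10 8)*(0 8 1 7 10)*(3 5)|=12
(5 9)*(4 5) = (4 5 9) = [0, 1, 2, 3, 5, 9, 6, 7, 8, 4]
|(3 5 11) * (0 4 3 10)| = 6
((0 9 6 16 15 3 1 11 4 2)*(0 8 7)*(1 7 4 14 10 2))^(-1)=(0 7 3 15 16 6 9)(1 4 8 2 10 14 11)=((0 9 6 16 15 3 7)(1 11 14 10 2 8 4))^(-1)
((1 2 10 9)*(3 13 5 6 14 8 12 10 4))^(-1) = (1 9 10 12 8 14 6 5 13 3 4 2)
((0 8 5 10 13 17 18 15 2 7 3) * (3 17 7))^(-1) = ((0 8 5 10 13 7 17 18 15 2 3))^(-1) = (0 3 2 15 18 17 7 13 10 5 8)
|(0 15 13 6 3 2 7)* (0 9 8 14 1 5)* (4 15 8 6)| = 15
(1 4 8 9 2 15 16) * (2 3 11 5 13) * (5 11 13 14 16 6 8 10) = (1 4 10 5 14 16)(2 15 6 8 9 3 13) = [0, 4, 15, 13, 10, 14, 8, 7, 9, 3, 5, 11, 12, 2, 16, 6, 1]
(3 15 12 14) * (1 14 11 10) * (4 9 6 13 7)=(1 14 3 15 12 11 10)(4 9 6 13 7)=[0, 14, 2, 15, 9, 5, 13, 4, 8, 6, 1, 10, 11, 7, 3, 12]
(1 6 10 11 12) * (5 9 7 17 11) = (1 6 10 5 9 7 17 11 12) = [0, 6, 2, 3, 4, 9, 10, 17, 8, 7, 5, 12, 1, 13, 14, 15, 16, 11]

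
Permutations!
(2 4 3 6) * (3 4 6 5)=(2 6)(3 5)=[0, 1, 6, 5, 4, 3, 2]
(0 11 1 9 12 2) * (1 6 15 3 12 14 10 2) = (0 11 6 15 3 12 1 9 14 10 2) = [11, 9, 0, 12, 4, 5, 15, 7, 8, 14, 2, 6, 1, 13, 10, 3]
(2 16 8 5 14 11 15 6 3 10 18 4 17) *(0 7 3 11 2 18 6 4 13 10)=(0 7 3)(2 16 8 5 14)(4 17 18 13 10 6 11 15)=[7, 1, 16, 0, 17, 14, 11, 3, 5, 9, 6, 15, 12, 10, 2, 4, 8, 18, 13]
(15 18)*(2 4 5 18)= (2 4 5 18 15)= [0, 1, 4, 3, 5, 18, 6, 7, 8, 9, 10, 11, 12, 13, 14, 2, 16, 17, 15]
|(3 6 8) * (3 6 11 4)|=|(3 11 4)(6 8)|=6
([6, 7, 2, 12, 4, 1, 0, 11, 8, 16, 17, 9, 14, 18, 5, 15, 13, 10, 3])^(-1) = [6, 5, 2, 18, 4, 14, 0, 1, 8, 11, 17, 7, 3, 16, 12, 15, 9, 10, 13]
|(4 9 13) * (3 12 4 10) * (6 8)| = 6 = |(3 12 4 9 13 10)(6 8)|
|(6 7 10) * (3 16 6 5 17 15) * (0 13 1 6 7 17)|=11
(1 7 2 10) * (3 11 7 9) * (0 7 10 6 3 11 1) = (0 7 2 6 3 1 9 11 10) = [7, 9, 6, 1, 4, 5, 3, 2, 8, 11, 0, 10]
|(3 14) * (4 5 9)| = |(3 14)(4 5 9)| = 6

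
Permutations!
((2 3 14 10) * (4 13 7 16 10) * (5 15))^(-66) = ((2 3 14 4 13 7 16 10)(5 15))^(-66) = (2 16 13 14)(3 10 7 4)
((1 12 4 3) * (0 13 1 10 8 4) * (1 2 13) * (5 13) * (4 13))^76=((0 1 12)(2 5 4 3 10 8 13))^76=(0 1 12)(2 13 8 10 3 4 5)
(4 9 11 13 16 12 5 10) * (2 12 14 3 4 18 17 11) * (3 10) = (2 12 5 3 4 9)(10 18 17 11 13 16 14) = [0, 1, 12, 4, 9, 3, 6, 7, 8, 2, 18, 13, 5, 16, 10, 15, 14, 11, 17]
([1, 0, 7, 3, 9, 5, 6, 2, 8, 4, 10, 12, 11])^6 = [0, 1, 2, 3, 4, 5, 6, 7, 8, 9, 10, 11, 12]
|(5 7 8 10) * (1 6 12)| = |(1 6 12)(5 7 8 10)| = 12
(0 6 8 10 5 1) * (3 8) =[6, 0, 2, 8, 4, 1, 3, 7, 10, 9, 5] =(0 6 3 8 10 5 1)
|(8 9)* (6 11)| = |(6 11)(8 9)| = 2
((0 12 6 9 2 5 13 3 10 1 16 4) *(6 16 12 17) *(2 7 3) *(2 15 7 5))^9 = (0 10 5 4 3 9 16 7 6 12 15 17 1 13)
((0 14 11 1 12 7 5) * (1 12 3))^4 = ((0 14 11 12 7 5)(1 3))^4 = (0 7 11)(5 12 14)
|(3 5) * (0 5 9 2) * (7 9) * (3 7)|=|(0 5 7 9 2)|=5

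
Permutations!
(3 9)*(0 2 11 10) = [2, 1, 11, 9, 4, 5, 6, 7, 8, 3, 0, 10] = (0 2 11 10)(3 9)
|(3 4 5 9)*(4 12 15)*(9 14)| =7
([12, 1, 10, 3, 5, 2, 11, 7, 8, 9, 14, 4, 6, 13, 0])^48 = [11, 1, 0, 3, 10, 14, 5, 7, 8, 9, 12, 2, 4, 13, 6]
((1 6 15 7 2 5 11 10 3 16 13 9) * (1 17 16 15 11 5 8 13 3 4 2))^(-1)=((1 6 11 10 4 2 8 13 9 17 16 3 15 7))^(-1)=(1 7 15 3 16 17 9 13 8 2 4 10 11 6)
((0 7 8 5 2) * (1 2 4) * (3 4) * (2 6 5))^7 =(0 2 8 7)(1 5 4 6 3)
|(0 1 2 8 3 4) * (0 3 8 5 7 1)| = |(8)(1 2 5 7)(3 4)| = 4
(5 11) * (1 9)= (1 9)(5 11)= [0, 9, 2, 3, 4, 11, 6, 7, 8, 1, 10, 5]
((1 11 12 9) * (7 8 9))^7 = ((1 11 12 7 8 9))^7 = (1 11 12 7 8 9)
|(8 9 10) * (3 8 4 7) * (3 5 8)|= |(4 7 5 8 9 10)|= 6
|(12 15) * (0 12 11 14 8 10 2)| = 8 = |(0 12 15 11 14 8 10 2)|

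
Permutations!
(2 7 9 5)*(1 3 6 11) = (1 3 6 11)(2 7 9 5) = [0, 3, 7, 6, 4, 2, 11, 9, 8, 5, 10, 1]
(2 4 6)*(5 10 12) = [0, 1, 4, 3, 6, 10, 2, 7, 8, 9, 12, 11, 5] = (2 4 6)(5 10 12)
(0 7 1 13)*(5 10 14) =(0 7 1 13)(5 10 14) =[7, 13, 2, 3, 4, 10, 6, 1, 8, 9, 14, 11, 12, 0, 5]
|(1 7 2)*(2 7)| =|(7)(1 2)| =2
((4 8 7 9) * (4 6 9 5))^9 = (4 8 7 5)(6 9)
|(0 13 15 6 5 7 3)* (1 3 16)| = |(0 13 15 6 5 7 16 1 3)| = 9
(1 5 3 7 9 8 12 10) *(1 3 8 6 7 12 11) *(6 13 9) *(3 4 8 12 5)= (1 3 5 12 10 4 8 11)(6 7)(9 13)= [0, 3, 2, 5, 8, 12, 7, 6, 11, 13, 4, 1, 10, 9]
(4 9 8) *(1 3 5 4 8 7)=(1 3 5 4 9 7)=[0, 3, 2, 5, 9, 4, 6, 1, 8, 7]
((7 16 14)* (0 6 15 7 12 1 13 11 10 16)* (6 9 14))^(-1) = (0 7 15 6 16 10 11 13 1 12 14 9)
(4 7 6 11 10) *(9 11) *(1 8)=[0, 8, 2, 3, 7, 5, 9, 6, 1, 11, 4, 10]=(1 8)(4 7 6 9 11 10)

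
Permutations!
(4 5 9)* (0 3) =(0 3)(4 5 9) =[3, 1, 2, 0, 5, 9, 6, 7, 8, 4]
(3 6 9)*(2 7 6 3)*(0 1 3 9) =(0 1 3 9 2 7 6) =[1, 3, 7, 9, 4, 5, 0, 6, 8, 2]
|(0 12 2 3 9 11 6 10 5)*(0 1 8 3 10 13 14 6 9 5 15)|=|(0 12 2 10 15)(1 8 3 5)(6 13 14)(9 11)|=60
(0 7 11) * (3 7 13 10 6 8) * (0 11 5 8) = (0 13 10 6)(3 7 5 8) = [13, 1, 2, 7, 4, 8, 0, 5, 3, 9, 6, 11, 12, 10]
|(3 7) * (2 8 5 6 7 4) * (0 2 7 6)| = 12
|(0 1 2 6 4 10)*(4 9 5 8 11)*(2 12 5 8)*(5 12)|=10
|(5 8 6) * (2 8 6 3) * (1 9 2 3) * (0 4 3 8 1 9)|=14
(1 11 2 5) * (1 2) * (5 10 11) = (1 5 2 10 11) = [0, 5, 10, 3, 4, 2, 6, 7, 8, 9, 11, 1]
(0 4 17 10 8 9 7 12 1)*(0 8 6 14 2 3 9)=[4, 8, 3, 9, 17, 5, 14, 12, 0, 7, 6, 11, 1, 13, 2, 15, 16, 10]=(0 4 17 10 6 14 2 3 9 7 12 1 8)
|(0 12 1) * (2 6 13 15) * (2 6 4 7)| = |(0 12 1)(2 4 7)(6 13 15)| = 3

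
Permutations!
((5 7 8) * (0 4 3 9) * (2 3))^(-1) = ((0 4 2 3 9)(5 7 8))^(-1) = (0 9 3 2 4)(5 8 7)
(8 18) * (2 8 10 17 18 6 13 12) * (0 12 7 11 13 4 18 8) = [12, 1, 0, 3, 18, 5, 4, 11, 6, 9, 17, 13, 2, 7, 14, 15, 16, 8, 10] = (0 12 2)(4 18 10 17 8 6)(7 11 13)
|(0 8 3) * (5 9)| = |(0 8 3)(5 9)| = 6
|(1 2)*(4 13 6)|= |(1 2)(4 13 6)|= 6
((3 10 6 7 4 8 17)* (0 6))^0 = (17)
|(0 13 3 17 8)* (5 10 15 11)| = 20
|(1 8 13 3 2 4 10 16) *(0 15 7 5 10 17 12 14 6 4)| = 55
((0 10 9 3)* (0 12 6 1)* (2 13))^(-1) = ((0 10 9 3 12 6 1)(2 13))^(-1) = (0 1 6 12 3 9 10)(2 13)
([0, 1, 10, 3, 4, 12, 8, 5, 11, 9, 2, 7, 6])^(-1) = (2 10)(5 7 11 8 6 12)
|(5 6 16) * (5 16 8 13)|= 4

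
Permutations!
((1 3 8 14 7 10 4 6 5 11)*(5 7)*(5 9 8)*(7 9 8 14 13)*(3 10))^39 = ((1 10 4 6 9 14 8 13 7 3 5 11))^39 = (1 6 8 3)(4 14 7 11)(5 10 9 13)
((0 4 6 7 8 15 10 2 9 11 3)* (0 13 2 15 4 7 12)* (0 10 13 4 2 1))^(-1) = (0 1 13 15 10 12 6 4 3 11 9 2 8 7)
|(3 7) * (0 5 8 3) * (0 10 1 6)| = 8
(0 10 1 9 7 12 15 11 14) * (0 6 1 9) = [10, 0, 2, 3, 4, 5, 1, 12, 8, 7, 9, 14, 15, 13, 6, 11] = (0 10 9 7 12 15 11 14 6 1)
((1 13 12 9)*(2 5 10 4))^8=(13)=((1 13 12 9)(2 5 10 4))^8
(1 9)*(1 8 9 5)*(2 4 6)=(1 5)(2 4 6)(8 9)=[0, 5, 4, 3, 6, 1, 2, 7, 9, 8]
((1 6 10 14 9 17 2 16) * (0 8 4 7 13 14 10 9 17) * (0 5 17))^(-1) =(0 14 13 7 4 8)(1 16 2 17 5 9 6)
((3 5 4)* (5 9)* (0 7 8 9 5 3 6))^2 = (0 8 3 4)(5 6 7 9)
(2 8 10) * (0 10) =(0 10 2 8) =[10, 1, 8, 3, 4, 5, 6, 7, 0, 9, 2]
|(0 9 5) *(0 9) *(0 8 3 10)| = 4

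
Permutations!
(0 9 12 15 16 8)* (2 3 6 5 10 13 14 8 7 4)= (0 9 12 15 16 7 4 2 3 6 5 10 13 14 8)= [9, 1, 3, 6, 2, 10, 5, 4, 0, 12, 13, 11, 15, 14, 8, 16, 7]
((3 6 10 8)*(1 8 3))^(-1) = (1 8)(3 10 6)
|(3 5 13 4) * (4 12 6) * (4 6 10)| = 6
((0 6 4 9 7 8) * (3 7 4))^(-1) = ((0 6 3 7 8)(4 9))^(-1) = (0 8 7 3 6)(4 9)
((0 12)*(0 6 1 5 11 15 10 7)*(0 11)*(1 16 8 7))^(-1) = ((0 12 6 16 8 7 11 15 10 1 5))^(-1) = (0 5 1 10 15 11 7 8 16 6 12)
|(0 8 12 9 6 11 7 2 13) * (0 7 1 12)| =30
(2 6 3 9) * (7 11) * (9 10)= [0, 1, 6, 10, 4, 5, 3, 11, 8, 2, 9, 7]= (2 6 3 10 9)(7 11)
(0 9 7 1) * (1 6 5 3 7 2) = [9, 0, 1, 7, 4, 3, 5, 6, 8, 2] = (0 9 2 1)(3 7 6 5)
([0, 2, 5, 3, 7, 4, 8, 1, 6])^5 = [0, 1, 2, 3, 4, 5, 8, 7, 6]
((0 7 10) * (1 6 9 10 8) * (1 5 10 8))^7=(0 10 5 8 9 6 1 7)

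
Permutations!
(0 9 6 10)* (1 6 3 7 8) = (0 9 3 7 8 1 6 10) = [9, 6, 2, 7, 4, 5, 10, 8, 1, 3, 0]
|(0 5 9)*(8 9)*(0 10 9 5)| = |(5 8)(9 10)| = 2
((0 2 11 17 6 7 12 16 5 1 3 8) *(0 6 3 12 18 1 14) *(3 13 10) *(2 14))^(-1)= (0 14)(1 18 7 6 8 3 10 13 17 11 2 5 16 12)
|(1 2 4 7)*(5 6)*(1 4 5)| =|(1 2 5 6)(4 7)| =4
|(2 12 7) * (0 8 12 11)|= 6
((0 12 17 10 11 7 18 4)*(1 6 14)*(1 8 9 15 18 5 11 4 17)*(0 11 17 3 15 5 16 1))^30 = (18)(1 17)(4 14)(5 16)(6 10)(7 9)(8 11)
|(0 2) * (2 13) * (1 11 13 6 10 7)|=|(0 6 10 7 1 11 13 2)|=8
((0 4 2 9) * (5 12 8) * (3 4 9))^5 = ((0 9)(2 3 4)(5 12 8))^5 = (0 9)(2 4 3)(5 8 12)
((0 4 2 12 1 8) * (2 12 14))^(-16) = ((0 4 12 1 8)(2 14))^(-16) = (14)(0 8 1 12 4)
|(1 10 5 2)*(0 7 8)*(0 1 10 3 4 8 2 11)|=|(0 7 2 10 5 11)(1 3 4 8)|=12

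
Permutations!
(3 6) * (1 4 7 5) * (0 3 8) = (0 3 6 8)(1 4 7 5) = [3, 4, 2, 6, 7, 1, 8, 5, 0]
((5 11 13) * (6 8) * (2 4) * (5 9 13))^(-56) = (13)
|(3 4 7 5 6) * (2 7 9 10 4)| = 15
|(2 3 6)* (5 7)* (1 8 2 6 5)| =6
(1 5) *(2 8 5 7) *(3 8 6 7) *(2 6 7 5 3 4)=(1 4 2 7 6 5)(3 8)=[0, 4, 7, 8, 2, 1, 5, 6, 3]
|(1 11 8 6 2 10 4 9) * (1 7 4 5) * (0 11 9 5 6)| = |(0 11 8)(1 9 7 4 5)(2 10 6)| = 15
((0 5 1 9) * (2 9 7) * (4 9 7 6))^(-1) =((0 5 1 6 4 9)(2 7))^(-1) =(0 9 4 6 1 5)(2 7)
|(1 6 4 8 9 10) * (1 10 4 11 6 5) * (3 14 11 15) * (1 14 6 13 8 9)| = 6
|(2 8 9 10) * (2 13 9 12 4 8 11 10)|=15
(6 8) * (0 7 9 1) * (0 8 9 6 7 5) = (0 5)(1 8 7 6 9) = [5, 8, 2, 3, 4, 0, 9, 6, 7, 1]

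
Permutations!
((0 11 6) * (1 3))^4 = (0 11 6)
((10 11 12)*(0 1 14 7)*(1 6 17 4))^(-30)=((0 6 17 4 1 14 7)(10 11 12))^(-30)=(0 14 4 6 7 1 17)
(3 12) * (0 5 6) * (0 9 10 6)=(0 5)(3 12)(6 9 10)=[5, 1, 2, 12, 4, 0, 9, 7, 8, 10, 6, 11, 3]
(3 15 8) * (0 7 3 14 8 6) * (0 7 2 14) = (0 2 14 8)(3 15 6 7) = [2, 1, 14, 15, 4, 5, 7, 3, 0, 9, 10, 11, 12, 13, 8, 6]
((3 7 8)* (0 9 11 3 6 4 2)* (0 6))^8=((0 9 11 3 7 8)(2 6 4))^8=(0 11 7)(2 4 6)(3 8 9)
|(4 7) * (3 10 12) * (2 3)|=4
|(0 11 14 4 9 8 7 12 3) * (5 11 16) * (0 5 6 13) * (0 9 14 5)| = 18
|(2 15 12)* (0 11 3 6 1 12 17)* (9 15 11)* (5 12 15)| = 11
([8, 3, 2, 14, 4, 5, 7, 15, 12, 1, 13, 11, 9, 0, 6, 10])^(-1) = (0 13 10 15 7 6 14 3 1 9 12 8)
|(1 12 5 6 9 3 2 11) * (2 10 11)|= |(1 12 5 6 9 3 10 11)|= 8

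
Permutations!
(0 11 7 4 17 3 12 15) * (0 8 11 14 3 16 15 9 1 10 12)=[14, 10, 2, 0, 17, 5, 6, 4, 11, 1, 12, 7, 9, 13, 3, 8, 15, 16]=(0 14 3)(1 10 12 9)(4 17 16 15 8 11 7)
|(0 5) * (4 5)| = |(0 4 5)| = 3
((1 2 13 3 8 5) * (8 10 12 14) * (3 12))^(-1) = (1 5 8 14 12 13 2)(3 10) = ((1 2 13 12 14 8 5)(3 10))^(-1)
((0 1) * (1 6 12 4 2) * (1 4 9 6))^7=(0 1)(2 4)(6 12 9)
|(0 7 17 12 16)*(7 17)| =|(0 17 12 16)| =4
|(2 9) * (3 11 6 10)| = 4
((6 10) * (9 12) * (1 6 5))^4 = ((1 6 10 5)(9 12))^4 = (12)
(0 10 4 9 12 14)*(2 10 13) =(0 13 2 10 4 9 12 14) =[13, 1, 10, 3, 9, 5, 6, 7, 8, 12, 4, 11, 14, 2, 0]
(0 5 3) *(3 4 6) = (0 5 4 6 3) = [5, 1, 2, 0, 6, 4, 3]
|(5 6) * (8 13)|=2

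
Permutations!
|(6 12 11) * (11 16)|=|(6 12 16 11)|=4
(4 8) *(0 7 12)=(0 7 12)(4 8)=[7, 1, 2, 3, 8, 5, 6, 12, 4, 9, 10, 11, 0]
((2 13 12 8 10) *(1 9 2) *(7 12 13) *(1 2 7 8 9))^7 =(13)(2 8 10)(7 12 9)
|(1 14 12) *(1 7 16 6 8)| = 7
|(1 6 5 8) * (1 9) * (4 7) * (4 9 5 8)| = 7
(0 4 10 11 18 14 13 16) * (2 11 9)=(0 4 10 9 2 11 18 14 13 16)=[4, 1, 11, 3, 10, 5, 6, 7, 8, 2, 9, 18, 12, 16, 13, 15, 0, 17, 14]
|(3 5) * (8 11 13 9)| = |(3 5)(8 11 13 9)| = 4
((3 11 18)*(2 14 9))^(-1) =(2 9 14)(3 18 11) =((2 14 9)(3 11 18))^(-1)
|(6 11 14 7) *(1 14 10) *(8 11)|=|(1 14 7 6 8 11 10)|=7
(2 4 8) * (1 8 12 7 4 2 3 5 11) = (1 8 3 5 11)(4 12 7) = [0, 8, 2, 5, 12, 11, 6, 4, 3, 9, 10, 1, 7]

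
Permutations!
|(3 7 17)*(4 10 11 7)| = |(3 4 10 11 7 17)| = 6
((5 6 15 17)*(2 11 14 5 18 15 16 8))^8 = ((2 11 14 5 6 16 8)(15 17 18))^8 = (2 11 14 5 6 16 8)(15 18 17)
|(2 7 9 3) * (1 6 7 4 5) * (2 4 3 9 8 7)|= |(9)(1 6 2 3 4 5)(7 8)|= 6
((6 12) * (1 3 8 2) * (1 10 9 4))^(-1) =((1 3 8 2 10 9 4)(6 12))^(-1) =(1 4 9 10 2 8 3)(6 12)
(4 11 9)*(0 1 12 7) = (0 1 12 7)(4 11 9) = [1, 12, 2, 3, 11, 5, 6, 0, 8, 4, 10, 9, 7]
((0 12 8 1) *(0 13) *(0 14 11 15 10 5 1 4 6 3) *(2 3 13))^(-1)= ((0 12 8 4 6 13 14 11 15 10 5 1 2 3))^(-1)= (0 3 2 1 5 10 15 11 14 13 6 4 8 12)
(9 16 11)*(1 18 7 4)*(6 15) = (1 18 7 4)(6 15)(9 16 11) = [0, 18, 2, 3, 1, 5, 15, 4, 8, 16, 10, 9, 12, 13, 14, 6, 11, 17, 7]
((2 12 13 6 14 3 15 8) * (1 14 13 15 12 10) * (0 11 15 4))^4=(0 2 3 11 10 12 15 1 4 8 14)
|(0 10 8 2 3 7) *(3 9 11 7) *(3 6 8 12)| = 10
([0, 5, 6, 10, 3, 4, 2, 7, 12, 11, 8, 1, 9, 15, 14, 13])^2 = [0, 4, 2, 8, 10, 3, 6, 7, 9, 1, 12, 5, 11, 13, 14, 15]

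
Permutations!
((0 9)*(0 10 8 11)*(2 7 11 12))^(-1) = (0 11 7 2 12 8 10 9)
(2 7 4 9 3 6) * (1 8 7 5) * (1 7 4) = (1 8 4 9 3 6 2 5 7) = [0, 8, 5, 6, 9, 7, 2, 1, 4, 3]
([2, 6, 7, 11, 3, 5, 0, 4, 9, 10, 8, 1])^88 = [0, 1, 2, 3, 4, 5, 6, 7, 9, 10, 8, 11]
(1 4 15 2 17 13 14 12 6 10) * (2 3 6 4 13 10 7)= (1 13 14 12 4 15 3 6 7 2 17 10)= [0, 13, 17, 6, 15, 5, 7, 2, 8, 9, 1, 11, 4, 14, 12, 3, 16, 10]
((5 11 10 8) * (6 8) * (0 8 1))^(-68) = ((0 8 5 11 10 6 1))^(-68) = (0 5 10 1 8 11 6)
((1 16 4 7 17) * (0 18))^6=(18)(1 16 4 7 17)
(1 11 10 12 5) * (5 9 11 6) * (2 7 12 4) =(1 6 5)(2 7 12 9 11 10 4) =[0, 6, 7, 3, 2, 1, 5, 12, 8, 11, 4, 10, 9]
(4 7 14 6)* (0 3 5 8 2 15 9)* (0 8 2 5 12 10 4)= (0 3 12 10 4 7 14 6)(2 15 9 8 5)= [3, 1, 15, 12, 7, 2, 0, 14, 5, 8, 4, 11, 10, 13, 6, 9]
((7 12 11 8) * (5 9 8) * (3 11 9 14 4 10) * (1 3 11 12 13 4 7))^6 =(1 3 12 9 8)(4 13 7 14 5 11 10)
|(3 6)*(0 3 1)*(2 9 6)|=|(0 3 2 9 6 1)|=6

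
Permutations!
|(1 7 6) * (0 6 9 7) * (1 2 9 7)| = 5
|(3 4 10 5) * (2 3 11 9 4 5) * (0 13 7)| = 21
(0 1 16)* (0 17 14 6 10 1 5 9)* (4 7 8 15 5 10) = (0 10 1 16 17 14 6 4 7 8 15 5 9) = [10, 16, 2, 3, 7, 9, 4, 8, 15, 0, 1, 11, 12, 13, 6, 5, 17, 14]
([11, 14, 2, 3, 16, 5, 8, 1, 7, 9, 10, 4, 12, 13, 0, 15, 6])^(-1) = [14, 7, 2, 3, 11, 5, 16, 8, 6, 9, 10, 0, 12, 13, 1, 15, 4]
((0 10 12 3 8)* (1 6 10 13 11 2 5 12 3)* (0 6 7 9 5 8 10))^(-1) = (0 6 8 2 11 13)(1 12 5 9 7)(3 10) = ((0 13 11 2 8 6)(1 7 9 5 12)(3 10))^(-1)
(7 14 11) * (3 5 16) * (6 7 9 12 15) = (3 5 16)(6 7 14 11 9 12 15) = [0, 1, 2, 5, 4, 16, 7, 14, 8, 12, 10, 9, 15, 13, 11, 6, 3]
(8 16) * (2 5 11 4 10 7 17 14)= (2 5 11 4 10 7 17 14)(8 16)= [0, 1, 5, 3, 10, 11, 6, 17, 16, 9, 7, 4, 12, 13, 2, 15, 8, 14]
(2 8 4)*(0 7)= (0 7)(2 8 4)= [7, 1, 8, 3, 2, 5, 6, 0, 4]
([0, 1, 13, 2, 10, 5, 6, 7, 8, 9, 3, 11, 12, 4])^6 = [0, 1, 13, 2, 10, 5, 6, 7, 8, 9, 3, 11, 12, 4]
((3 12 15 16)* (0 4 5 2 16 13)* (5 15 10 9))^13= ((0 4 15 13)(2 16 3 12 10 9 5))^13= (0 4 15 13)(2 5 9 10 12 3 16)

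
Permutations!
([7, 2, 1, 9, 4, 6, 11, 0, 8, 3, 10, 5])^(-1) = [7, 2, 1, 9, 4, 11, 5, 0, 8, 3, 10, 6]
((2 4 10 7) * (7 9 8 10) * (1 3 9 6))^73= ((1 3 9 8 10 6)(2 4 7))^73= (1 3 9 8 10 6)(2 4 7)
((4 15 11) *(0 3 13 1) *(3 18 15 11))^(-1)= (0 1 13 3 15 18)(4 11)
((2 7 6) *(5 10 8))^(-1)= ((2 7 6)(5 10 8))^(-1)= (2 6 7)(5 8 10)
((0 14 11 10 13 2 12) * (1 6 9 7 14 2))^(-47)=((0 2 12)(1 6 9 7 14 11 10 13))^(-47)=(0 2 12)(1 6 9 7 14 11 10 13)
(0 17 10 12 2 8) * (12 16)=(0 17 10 16 12 2 8)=[17, 1, 8, 3, 4, 5, 6, 7, 0, 9, 16, 11, 2, 13, 14, 15, 12, 10]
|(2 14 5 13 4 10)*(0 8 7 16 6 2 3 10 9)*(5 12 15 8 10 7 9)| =|(0 10 3 7 16 6 2 14 12 15 8 9)(4 5 13)| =12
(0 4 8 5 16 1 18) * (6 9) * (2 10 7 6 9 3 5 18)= (0 4 8 18)(1 2 10 7 6 3 5 16)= [4, 2, 10, 5, 8, 16, 3, 6, 18, 9, 7, 11, 12, 13, 14, 15, 1, 17, 0]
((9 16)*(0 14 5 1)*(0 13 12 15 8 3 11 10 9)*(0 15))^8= (0 5 13)(1 12 14)(3 11 10 9 16 15 8)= ((0 14 5 1 13 12)(3 11 10 9 16 15 8))^8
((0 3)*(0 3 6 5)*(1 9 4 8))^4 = (9)(0 6 5)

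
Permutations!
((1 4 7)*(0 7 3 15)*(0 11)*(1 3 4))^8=((0 7 3 15 11))^8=(0 15 7 11 3)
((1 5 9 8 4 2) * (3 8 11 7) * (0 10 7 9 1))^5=((0 10 7 3 8 4 2)(1 5)(9 11))^5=(0 4 3 10 2 8 7)(1 5)(9 11)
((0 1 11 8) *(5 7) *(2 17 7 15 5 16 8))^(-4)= ((0 1 11 2 17 7 16 8)(5 15))^(-4)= (0 17)(1 7)(2 8)(11 16)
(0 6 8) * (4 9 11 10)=(0 6 8)(4 9 11 10)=[6, 1, 2, 3, 9, 5, 8, 7, 0, 11, 4, 10]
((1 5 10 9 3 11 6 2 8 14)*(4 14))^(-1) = (1 14 4 8 2 6 11 3 9 10 5)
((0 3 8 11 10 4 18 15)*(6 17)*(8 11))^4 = (0 4 3 18 11 15 10)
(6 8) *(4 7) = (4 7)(6 8) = [0, 1, 2, 3, 7, 5, 8, 4, 6]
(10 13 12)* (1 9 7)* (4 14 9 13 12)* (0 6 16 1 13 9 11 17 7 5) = (0 6 16 1 9 5)(4 14 11 17 7 13)(10 12) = [6, 9, 2, 3, 14, 0, 16, 13, 8, 5, 12, 17, 10, 4, 11, 15, 1, 7]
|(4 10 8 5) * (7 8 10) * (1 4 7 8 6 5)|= 3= |(10)(1 4 8)(5 7 6)|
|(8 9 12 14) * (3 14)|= |(3 14 8 9 12)|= 5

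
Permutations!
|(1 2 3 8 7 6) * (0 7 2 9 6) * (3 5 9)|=|(0 7)(1 3 8 2 5 9 6)|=14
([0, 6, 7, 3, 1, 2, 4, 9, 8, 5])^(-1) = [0, 4, 5, 3, 6, 9, 1, 2, 8, 7]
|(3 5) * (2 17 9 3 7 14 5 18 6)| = 6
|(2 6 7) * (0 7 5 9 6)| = 3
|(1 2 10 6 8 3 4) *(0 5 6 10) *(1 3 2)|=|(10)(0 5 6 8 2)(3 4)|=10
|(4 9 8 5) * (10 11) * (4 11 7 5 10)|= |(4 9 8 10 7 5 11)|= 7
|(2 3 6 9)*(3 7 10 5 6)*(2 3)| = |(2 7 10 5 6 9 3)| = 7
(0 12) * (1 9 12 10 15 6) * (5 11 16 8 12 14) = (0 10 15 6 1 9 14 5 11 16 8 12) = [10, 9, 2, 3, 4, 11, 1, 7, 12, 14, 15, 16, 0, 13, 5, 6, 8]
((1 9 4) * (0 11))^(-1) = ((0 11)(1 9 4))^(-1) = (0 11)(1 4 9)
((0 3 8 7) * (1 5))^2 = ((0 3 8 7)(1 5))^2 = (0 8)(3 7)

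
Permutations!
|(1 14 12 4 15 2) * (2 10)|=|(1 14 12 4 15 10 2)|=7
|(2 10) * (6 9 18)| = 6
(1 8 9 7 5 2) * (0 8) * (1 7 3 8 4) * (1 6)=[4, 0, 7, 8, 6, 2, 1, 5, 9, 3]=(0 4 6 1)(2 7 5)(3 8 9)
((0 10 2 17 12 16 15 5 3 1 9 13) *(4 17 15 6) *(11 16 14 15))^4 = ((0 10 2 11 16 6 4 17 12 14 15 5 3 1 9 13))^4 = (0 16 12 3)(1 10 6 14)(2 4 15 9)(5 13 11 17)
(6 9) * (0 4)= (0 4)(6 9)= [4, 1, 2, 3, 0, 5, 9, 7, 8, 6]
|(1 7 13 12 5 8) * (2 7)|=7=|(1 2 7 13 12 5 8)|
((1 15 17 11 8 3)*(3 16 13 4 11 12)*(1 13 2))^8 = ((1 15 17 12 3 13 4 11 8 16 2))^8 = (1 8 13 17 2 11 3 15 16 4 12)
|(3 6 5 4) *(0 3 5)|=6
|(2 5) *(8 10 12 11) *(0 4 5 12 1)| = 9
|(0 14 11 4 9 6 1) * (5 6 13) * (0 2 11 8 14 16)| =8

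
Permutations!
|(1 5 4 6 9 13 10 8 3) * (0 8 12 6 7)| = 35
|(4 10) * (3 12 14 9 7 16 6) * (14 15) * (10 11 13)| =8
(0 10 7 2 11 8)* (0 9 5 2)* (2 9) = (0 10 7)(2 11 8)(5 9) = [10, 1, 11, 3, 4, 9, 6, 0, 2, 5, 7, 8]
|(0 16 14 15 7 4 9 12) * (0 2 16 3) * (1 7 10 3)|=|(0 1 7 4 9 12 2 16 14 15 10 3)|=12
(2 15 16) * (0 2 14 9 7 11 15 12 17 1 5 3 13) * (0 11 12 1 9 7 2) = [0, 5, 1, 13, 4, 3, 6, 12, 8, 2, 10, 15, 17, 11, 7, 16, 14, 9] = (1 5 3 13 11 15 16 14 7 12 17 9 2)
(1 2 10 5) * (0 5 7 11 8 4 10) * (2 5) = (0 2)(1 5)(4 10 7 11 8) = [2, 5, 0, 3, 10, 1, 6, 11, 4, 9, 7, 8]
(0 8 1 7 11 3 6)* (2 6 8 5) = [5, 7, 6, 8, 4, 2, 0, 11, 1, 9, 10, 3] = (0 5 2 6)(1 7 11 3 8)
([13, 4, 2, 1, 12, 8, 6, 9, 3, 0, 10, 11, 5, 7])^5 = [13, 3, 2, 8, 1, 12, 6, 9, 5, 0, 10, 11, 4, 7]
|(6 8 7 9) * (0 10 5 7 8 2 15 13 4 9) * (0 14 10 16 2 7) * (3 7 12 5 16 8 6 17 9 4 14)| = 30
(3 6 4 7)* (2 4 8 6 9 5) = (2 4 7 3 9 5)(6 8) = [0, 1, 4, 9, 7, 2, 8, 3, 6, 5]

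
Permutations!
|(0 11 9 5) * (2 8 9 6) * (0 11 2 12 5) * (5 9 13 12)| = |(0 2 8 13 12 9)(5 11 6)| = 6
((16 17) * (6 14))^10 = (17)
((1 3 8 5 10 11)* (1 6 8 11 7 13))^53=(1 13 7 10 5 8 6 11 3)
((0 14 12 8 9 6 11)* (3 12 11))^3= (14)(3 9 12 6 8)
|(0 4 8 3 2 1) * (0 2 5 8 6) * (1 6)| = 15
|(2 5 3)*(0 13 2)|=5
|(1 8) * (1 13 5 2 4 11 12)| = |(1 8 13 5 2 4 11 12)| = 8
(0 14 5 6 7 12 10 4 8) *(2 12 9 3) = [14, 1, 12, 2, 8, 6, 7, 9, 0, 3, 4, 11, 10, 13, 5] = (0 14 5 6 7 9 3 2 12 10 4 8)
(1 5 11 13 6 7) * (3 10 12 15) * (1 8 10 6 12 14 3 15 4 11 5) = [0, 1, 2, 6, 11, 5, 7, 8, 10, 9, 14, 13, 4, 12, 3, 15] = (15)(3 6 7 8 10 14)(4 11 13 12)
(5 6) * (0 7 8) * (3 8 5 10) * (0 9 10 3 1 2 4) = [7, 2, 4, 8, 0, 6, 3, 5, 9, 10, 1] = (0 7 5 6 3 8 9 10 1 2 4)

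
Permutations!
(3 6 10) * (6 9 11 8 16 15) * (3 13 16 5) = (3 9 11 8 5)(6 10 13 16 15) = [0, 1, 2, 9, 4, 3, 10, 7, 5, 11, 13, 8, 12, 16, 14, 6, 15]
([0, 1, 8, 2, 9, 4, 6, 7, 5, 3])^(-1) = [0, 1, 3, 9, 5, 8, 6, 7, 2, 4]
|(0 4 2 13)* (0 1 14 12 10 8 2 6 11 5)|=35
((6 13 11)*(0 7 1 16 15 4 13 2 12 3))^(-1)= ((0 7 1 16 15 4 13 11 6 2 12 3))^(-1)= (0 3 12 2 6 11 13 4 15 16 1 7)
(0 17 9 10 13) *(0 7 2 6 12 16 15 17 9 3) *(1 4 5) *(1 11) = [9, 4, 6, 0, 5, 11, 12, 2, 8, 10, 13, 1, 16, 7, 14, 17, 15, 3] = (0 9 10 13 7 2 6 12 16 15 17 3)(1 4 5 11)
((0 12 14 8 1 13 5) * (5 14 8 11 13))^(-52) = (0 1 12 5 8)(11 14 13)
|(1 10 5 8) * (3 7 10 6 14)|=|(1 6 14 3 7 10 5 8)|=8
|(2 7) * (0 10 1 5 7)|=6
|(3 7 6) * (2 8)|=|(2 8)(3 7 6)|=6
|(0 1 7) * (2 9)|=|(0 1 7)(2 9)|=6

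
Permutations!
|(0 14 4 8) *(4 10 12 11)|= 7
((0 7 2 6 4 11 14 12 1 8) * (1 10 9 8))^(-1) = (0 8 9 10 12 14 11 4 6 2 7)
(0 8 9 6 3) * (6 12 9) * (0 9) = (0 8 6 3 9 12) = [8, 1, 2, 9, 4, 5, 3, 7, 6, 12, 10, 11, 0]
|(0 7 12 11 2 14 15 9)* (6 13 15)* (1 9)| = 11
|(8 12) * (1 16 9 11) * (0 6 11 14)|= 14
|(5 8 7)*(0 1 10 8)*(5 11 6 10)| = |(0 1 5)(6 10 8 7 11)| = 15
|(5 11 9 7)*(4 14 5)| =|(4 14 5 11 9 7)| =6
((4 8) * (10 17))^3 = ((4 8)(10 17))^3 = (4 8)(10 17)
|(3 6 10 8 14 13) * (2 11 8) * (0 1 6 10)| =21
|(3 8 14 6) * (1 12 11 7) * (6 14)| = 12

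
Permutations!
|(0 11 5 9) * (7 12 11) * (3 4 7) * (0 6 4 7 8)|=|(0 3 7 12 11 5 9 6 4 8)|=10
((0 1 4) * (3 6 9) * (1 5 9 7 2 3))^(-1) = ((0 5 9 1 4)(2 3 6 7))^(-1) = (0 4 1 9 5)(2 7 6 3)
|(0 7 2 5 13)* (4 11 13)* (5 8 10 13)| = 6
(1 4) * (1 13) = (1 4 13) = [0, 4, 2, 3, 13, 5, 6, 7, 8, 9, 10, 11, 12, 1]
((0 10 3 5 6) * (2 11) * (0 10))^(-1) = ((2 11)(3 5 6 10))^(-1) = (2 11)(3 10 6 5)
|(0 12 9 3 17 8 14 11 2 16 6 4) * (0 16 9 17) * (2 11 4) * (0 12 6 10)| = 12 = |(0 6 2 9 3 12 17 8 14 4 16 10)|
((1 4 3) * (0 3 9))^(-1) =((0 3 1 4 9))^(-1) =(0 9 4 1 3)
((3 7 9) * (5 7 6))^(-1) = (3 9 7 5 6)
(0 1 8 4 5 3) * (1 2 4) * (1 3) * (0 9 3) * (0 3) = (0 2 4 5 1 8 3 9) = [2, 8, 4, 9, 5, 1, 6, 7, 3, 0]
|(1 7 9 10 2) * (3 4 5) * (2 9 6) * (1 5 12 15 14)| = 10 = |(1 7 6 2 5 3 4 12 15 14)(9 10)|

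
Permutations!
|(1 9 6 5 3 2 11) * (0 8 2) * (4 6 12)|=11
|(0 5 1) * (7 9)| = 6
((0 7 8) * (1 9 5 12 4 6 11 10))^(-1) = ((0 7 8)(1 9 5 12 4 6 11 10))^(-1) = (0 8 7)(1 10 11 6 4 12 5 9)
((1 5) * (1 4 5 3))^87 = (1 3)(4 5)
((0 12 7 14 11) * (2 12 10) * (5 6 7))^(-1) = (0 11 14 7 6 5 12 2 10)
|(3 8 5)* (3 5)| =|(3 8)| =2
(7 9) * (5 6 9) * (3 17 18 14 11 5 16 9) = [0, 1, 2, 17, 4, 6, 3, 16, 8, 7, 10, 5, 12, 13, 11, 15, 9, 18, 14] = (3 17 18 14 11 5 6)(7 16 9)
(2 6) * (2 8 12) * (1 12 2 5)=(1 12 5)(2 6 8)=[0, 12, 6, 3, 4, 1, 8, 7, 2, 9, 10, 11, 5]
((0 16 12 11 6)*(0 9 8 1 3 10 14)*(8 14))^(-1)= ((0 16 12 11 6 9 14)(1 3 10 8))^(-1)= (0 14 9 6 11 12 16)(1 8 10 3)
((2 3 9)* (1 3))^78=((1 3 9 2))^78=(1 9)(2 3)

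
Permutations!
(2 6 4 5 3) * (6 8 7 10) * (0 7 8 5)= (0 7 10 6 4)(2 5 3)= [7, 1, 5, 2, 0, 3, 4, 10, 8, 9, 6]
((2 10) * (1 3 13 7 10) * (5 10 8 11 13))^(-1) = ((1 3 5 10 2)(7 8 11 13))^(-1) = (1 2 10 5 3)(7 13 11 8)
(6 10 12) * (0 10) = (0 10 12 6) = [10, 1, 2, 3, 4, 5, 0, 7, 8, 9, 12, 11, 6]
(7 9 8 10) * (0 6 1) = [6, 0, 2, 3, 4, 5, 1, 9, 10, 8, 7] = (0 6 1)(7 9 8 10)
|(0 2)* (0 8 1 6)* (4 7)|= 10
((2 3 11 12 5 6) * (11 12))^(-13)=(2 12 6 3 5)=((2 3 12 5 6))^(-13)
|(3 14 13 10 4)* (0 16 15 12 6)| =|(0 16 15 12 6)(3 14 13 10 4)| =5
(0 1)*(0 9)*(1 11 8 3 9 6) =[11, 6, 2, 9, 4, 5, 1, 7, 3, 0, 10, 8] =(0 11 8 3 9)(1 6)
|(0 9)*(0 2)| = |(0 9 2)| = 3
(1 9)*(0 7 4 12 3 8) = (0 7 4 12 3 8)(1 9) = [7, 9, 2, 8, 12, 5, 6, 4, 0, 1, 10, 11, 3]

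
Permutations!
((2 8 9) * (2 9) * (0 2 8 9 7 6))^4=(0 6 7 9 2)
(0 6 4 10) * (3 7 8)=[6, 1, 2, 7, 10, 5, 4, 8, 3, 9, 0]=(0 6 4 10)(3 7 8)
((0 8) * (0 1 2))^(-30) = (0 1)(2 8)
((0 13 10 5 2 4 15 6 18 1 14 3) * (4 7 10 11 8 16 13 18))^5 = (18)(2 7 10 5)(4 6 15)(8 16 13 11)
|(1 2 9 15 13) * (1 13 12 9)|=|(1 2)(9 15 12)|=6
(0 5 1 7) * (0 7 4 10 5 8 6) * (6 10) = (0 8 10 5 1 4 6) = [8, 4, 2, 3, 6, 1, 0, 7, 10, 9, 5]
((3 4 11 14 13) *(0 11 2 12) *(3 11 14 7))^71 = (0 12 2 4 3 7 11 13 14) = ((0 14 13 11 7 3 4 2 12))^71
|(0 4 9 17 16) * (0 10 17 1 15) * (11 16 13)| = 5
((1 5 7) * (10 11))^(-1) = ((1 5 7)(10 11))^(-1) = (1 7 5)(10 11)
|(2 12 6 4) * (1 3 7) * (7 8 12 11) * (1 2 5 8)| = 30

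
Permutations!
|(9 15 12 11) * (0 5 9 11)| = 5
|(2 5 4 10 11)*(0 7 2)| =|(0 7 2 5 4 10 11)| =7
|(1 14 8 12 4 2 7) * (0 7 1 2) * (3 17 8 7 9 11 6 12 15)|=|(0 9 11 6 12 4)(1 14 7 2)(3 17 8 15)|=12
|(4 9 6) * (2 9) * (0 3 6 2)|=|(0 3 6 4)(2 9)|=4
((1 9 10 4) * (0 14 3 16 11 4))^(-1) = ((0 14 3 16 11 4 1 9 10))^(-1) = (0 10 9 1 4 11 16 3 14)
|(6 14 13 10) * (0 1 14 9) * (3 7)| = 14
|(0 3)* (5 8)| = 2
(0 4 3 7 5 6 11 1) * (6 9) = (0 4 3 7 5 9 6 11 1) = [4, 0, 2, 7, 3, 9, 11, 5, 8, 6, 10, 1]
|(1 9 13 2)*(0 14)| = 4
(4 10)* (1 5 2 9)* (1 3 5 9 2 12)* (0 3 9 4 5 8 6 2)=(0 3 8 6 2)(1 4 10 5 12)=[3, 4, 0, 8, 10, 12, 2, 7, 6, 9, 5, 11, 1]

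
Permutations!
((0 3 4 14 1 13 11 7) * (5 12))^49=(0 3 4 14 1 13 11 7)(5 12)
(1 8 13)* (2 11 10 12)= [0, 8, 11, 3, 4, 5, 6, 7, 13, 9, 12, 10, 2, 1]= (1 8 13)(2 11 10 12)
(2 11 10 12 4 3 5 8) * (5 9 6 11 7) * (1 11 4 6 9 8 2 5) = (1 11 10 12 6 4 3 8 5 2 7) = [0, 11, 7, 8, 3, 2, 4, 1, 5, 9, 12, 10, 6]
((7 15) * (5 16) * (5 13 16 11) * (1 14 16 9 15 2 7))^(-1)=(1 15 9 13 16 14)(2 7)(5 11)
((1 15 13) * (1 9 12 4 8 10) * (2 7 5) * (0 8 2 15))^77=((0 8 10 1)(2 7 5 15 13 9 12 4))^77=(0 8 10 1)(2 9 5 4 13 7 12 15)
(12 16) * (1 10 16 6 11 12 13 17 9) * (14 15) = (1 10 16 13 17 9)(6 11 12)(14 15) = [0, 10, 2, 3, 4, 5, 11, 7, 8, 1, 16, 12, 6, 17, 15, 14, 13, 9]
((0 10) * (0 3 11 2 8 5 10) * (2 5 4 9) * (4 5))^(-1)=((2 8 5 10 3 11 4 9))^(-1)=(2 9 4 11 3 10 5 8)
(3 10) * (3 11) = (3 10 11) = [0, 1, 2, 10, 4, 5, 6, 7, 8, 9, 11, 3]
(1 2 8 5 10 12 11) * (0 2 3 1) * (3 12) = (0 2 8 5 10 3 1 12 11) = [2, 12, 8, 1, 4, 10, 6, 7, 5, 9, 3, 0, 11]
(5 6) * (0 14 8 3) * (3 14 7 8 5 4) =(0 7 8 14 5 6 4 3) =[7, 1, 2, 0, 3, 6, 4, 8, 14, 9, 10, 11, 12, 13, 5]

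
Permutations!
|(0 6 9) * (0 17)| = 4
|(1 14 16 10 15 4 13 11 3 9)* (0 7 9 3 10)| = |(0 7 9 1 14 16)(4 13 11 10 15)| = 30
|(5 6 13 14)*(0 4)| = |(0 4)(5 6 13 14)| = 4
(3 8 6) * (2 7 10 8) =(2 7 10 8 6 3) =[0, 1, 7, 2, 4, 5, 3, 10, 6, 9, 8]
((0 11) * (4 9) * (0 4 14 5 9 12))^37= (0 11 4 12)(5 9 14)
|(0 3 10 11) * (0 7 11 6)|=4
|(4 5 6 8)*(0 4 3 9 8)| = |(0 4 5 6)(3 9 8)| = 12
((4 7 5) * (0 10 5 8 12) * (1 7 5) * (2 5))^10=(0 8 1)(2 5 4)(7 10 12)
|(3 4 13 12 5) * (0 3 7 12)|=12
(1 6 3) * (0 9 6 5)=(0 9 6 3 1 5)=[9, 5, 2, 1, 4, 0, 3, 7, 8, 6]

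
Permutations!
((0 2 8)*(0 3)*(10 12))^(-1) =(0 3 8 2)(10 12)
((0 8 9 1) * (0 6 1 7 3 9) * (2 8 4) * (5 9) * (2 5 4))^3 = (1 6)(3 9 4 7 5)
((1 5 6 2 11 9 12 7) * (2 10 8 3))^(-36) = ((1 5 6 10 8 3 2 11 9 12 7))^(-36) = (1 9 3 6 7 11 8 5 12 2 10)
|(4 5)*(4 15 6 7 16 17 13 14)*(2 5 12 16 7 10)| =|(2 5 15 6 10)(4 12 16 17 13 14)| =30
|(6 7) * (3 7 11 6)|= 2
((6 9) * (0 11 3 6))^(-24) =(0 11 3 6 9)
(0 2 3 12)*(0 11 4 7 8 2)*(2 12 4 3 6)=(2 6)(3 4 7 8 12 11)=[0, 1, 6, 4, 7, 5, 2, 8, 12, 9, 10, 3, 11]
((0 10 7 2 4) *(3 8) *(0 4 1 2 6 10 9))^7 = ((0 9)(1 2)(3 8)(6 10 7))^7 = (0 9)(1 2)(3 8)(6 10 7)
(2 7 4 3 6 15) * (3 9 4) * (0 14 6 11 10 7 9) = [14, 1, 9, 11, 0, 5, 15, 3, 8, 4, 7, 10, 12, 13, 6, 2] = (0 14 6 15 2 9 4)(3 11 10 7)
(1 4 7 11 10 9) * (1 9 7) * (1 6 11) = (1 4 6 11 10 7) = [0, 4, 2, 3, 6, 5, 11, 1, 8, 9, 7, 10]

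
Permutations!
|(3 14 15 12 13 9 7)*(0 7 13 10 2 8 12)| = 20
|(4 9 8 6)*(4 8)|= 2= |(4 9)(6 8)|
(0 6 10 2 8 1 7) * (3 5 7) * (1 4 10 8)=[6, 3, 1, 5, 10, 7, 8, 0, 4, 9, 2]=(0 6 8 4 10 2 1 3 5 7)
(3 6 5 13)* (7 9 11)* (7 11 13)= (3 6 5 7 9 13)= [0, 1, 2, 6, 4, 7, 5, 9, 8, 13, 10, 11, 12, 3]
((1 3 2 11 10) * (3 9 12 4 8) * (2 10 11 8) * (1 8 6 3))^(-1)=(1 8 10 3 6 2 4 12 9)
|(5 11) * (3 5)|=3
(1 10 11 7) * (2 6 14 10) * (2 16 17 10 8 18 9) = (1 16 17 10 11 7)(2 6 14 8 18 9) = [0, 16, 6, 3, 4, 5, 14, 1, 18, 2, 11, 7, 12, 13, 8, 15, 17, 10, 9]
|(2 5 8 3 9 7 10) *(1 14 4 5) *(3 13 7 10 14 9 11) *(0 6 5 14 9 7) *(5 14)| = 70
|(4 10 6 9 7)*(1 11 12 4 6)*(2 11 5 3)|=|(1 5 3 2 11 12 4 10)(6 9 7)|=24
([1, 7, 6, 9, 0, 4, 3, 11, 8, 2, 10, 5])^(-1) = (0 4 5 11 7 1)(2 9 3 6)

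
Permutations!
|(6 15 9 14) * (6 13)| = 5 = |(6 15 9 14 13)|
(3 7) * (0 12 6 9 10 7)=[12, 1, 2, 0, 4, 5, 9, 3, 8, 10, 7, 11, 6]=(0 12 6 9 10 7 3)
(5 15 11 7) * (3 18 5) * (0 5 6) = (0 5 15 11 7 3 18 6) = [5, 1, 2, 18, 4, 15, 0, 3, 8, 9, 10, 7, 12, 13, 14, 11, 16, 17, 6]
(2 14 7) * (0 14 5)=(0 14 7 2 5)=[14, 1, 5, 3, 4, 0, 6, 2, 8, 9, 10, 11, 12, 13, 7]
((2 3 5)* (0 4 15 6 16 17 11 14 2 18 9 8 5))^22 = (0 15 16 11 2)(3 4 6 17 14)(5 9)(8 18)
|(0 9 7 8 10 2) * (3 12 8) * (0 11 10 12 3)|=|(0 9 7)(2 11 10)(8 12)|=6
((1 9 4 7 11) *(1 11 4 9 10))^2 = ((11)(1 10)(4 7))^2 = (11)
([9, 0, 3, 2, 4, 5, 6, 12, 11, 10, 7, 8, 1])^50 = [10, 9, 2, 3, 4, 5, 6, 1, 8, 7, 12, 11, 0]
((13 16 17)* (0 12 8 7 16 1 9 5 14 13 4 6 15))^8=(0 15 6 4 17 16 7 8 12)(1 14 9 13 5)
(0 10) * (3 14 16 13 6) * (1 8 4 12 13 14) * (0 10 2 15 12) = (0 2 15 12 13 6 3 1 8 4)(14 16) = [2, 8, 15, 1, 0, 5, 3, 7, 4, 9, 10, 11, 13, 6, 16, 12, 14]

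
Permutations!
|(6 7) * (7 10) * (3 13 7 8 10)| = 4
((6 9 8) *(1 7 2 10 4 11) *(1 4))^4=(11)(6 9 8)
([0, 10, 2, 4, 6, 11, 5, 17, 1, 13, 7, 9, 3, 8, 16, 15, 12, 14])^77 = [0, 7, 2, 6, 5, 9, 11, 14, 10, 8, 17, 13, 4, 1, 12, 15, 3, 16]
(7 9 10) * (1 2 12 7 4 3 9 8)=(1 2 12 7 8)(3 9 10 4)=[0, 2, 12, 9, 3, 5, 6, 8, 1, 10, 4, 11, 7]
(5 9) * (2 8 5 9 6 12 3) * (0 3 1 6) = [3, 6, 8, 2, 4, 0, 12, 7, 5, 9, 10, 11, 1] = (0 3 2 8 5)(1 6 12)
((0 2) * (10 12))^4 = (12)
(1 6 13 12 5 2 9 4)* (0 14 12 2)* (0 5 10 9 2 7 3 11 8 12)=[14, 6, 2, 11, 1, 5, 13, 3, 12, 4, 9, 8, 10, 7, 0]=(0 14)(1 6 13 7 3 11 8 12 10 9 4)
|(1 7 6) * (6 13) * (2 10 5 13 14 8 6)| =20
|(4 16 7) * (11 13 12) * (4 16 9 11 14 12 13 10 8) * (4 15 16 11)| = |(4 9)(7 11 10 8 15 16)(12 14)| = 6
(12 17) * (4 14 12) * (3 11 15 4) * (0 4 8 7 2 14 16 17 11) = (0 4 16 17 3)(2 14 12 11 15 8 7) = [4, 1, 14, 0, 16, 5, 6, 2, 7, 9, 10, 15, 11, 13, 12, 8, 17, 3]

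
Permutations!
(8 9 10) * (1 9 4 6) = (1 9 10 8 4 6) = [0, 9, 2, 3, 6, 5, 1, 7, 4, 10, 8]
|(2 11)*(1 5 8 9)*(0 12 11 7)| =20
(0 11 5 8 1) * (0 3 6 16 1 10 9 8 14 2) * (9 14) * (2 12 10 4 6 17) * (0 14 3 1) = (0 11 5 9 8 4 6 16)(2 14 12 10 3 17) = [11, 1, 14, 17, 6, 9, 16, 7, 4, 8, 3, 5, 10, 13, 12, 15, 0, 2]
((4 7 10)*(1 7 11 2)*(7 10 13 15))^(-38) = (1 4 2 10 11)(7 13 15) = ((1 10 4 11 2)(7 13 15))^(-38)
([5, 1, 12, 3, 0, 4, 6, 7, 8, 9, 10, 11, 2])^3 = (2 12)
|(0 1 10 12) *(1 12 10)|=|(0 12)|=2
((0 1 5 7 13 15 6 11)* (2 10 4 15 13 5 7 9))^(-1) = (0 11 6 15 4 10 2 9 5 7 1)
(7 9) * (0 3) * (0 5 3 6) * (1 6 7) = (0 7 9 1 6)(3 5) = [7, 6, 2, 5, 4, 3, 0, 9, 8, 1]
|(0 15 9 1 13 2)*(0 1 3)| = 12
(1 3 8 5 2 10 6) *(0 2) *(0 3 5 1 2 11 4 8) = (0 11 4 8 1 5 3)(2 10 6) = [11, 5, 10, 0, 8, 3, 2, 7, 1, 9, 6, 4]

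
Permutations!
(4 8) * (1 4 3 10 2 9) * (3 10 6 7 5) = (1 4 8 10 2 9)(3 6 7 5) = [0, 4, 9, 6, 8, 3, 7, 5, 10, 1, 2]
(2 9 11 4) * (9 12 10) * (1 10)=[0, 10, 12, 3, 2, 5, 6, 7, 8, 11, 9, 4, 1]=(1 10 9 11 4 2 12)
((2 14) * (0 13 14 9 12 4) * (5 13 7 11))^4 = ((0 7 11 5 13 14 2 9 12 4))^4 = (0 13 12 11 2)(4 5 9 7 14)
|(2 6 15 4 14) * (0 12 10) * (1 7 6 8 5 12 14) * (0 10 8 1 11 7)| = 60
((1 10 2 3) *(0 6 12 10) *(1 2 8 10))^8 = ((0 6 12 1)(2 3)(8 10))^8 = (12)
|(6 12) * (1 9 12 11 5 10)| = |(1 9 12 6 11 5 10)| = 7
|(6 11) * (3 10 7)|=|(3 10 7)(6 11)|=6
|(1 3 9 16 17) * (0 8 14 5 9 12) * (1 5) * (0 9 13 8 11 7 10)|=|(0 11 7 10)(1 3 12 9 16 17 5 13 8 14)|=20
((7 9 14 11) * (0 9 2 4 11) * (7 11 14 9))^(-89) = (0 7 2 4 14)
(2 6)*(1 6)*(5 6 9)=(1 9 5 6 2)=[0, 9, 1, 3, 4, 6, 2, 7, 8, 5]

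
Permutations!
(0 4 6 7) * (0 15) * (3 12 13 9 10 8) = (0 4 6 7 15)(3 12 13 9 10 8) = [4, 1, 2, 12, 6, 5, 7, 15, 3, 10, 8, 11, 13, 9, 14, 0]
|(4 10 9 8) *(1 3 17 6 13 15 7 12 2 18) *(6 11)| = 44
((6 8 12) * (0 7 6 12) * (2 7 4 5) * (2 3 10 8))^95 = (12)(0 8 10 3 5 4)(2 6 7)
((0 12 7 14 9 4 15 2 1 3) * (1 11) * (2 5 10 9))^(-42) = ((0 12 7 14 2 11 1 3)(4 15 5 10 9))^(-42) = (0 1 2 7)(3 11 14 12)(4 10 15 9 5)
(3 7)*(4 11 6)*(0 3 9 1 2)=(0 3 7 9 1 2)(4 11 6)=[3, 2, 0, 7, 11, 5, 4, 9, 8, 1, 10, 6]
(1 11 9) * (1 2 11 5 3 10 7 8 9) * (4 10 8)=(1 5 3 8 9 2 11)(4 10 7)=[0, 5, 11, 8, 10, 3, 6, 4, 9, 2, 7, 1]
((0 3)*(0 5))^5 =((0 3 5))^5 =(0 5 3)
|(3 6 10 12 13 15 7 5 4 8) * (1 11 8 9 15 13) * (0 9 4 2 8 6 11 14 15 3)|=|(0 9 3 11 6 10 12 1 14 15 7 5 2 8)|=14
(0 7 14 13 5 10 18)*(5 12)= (0 7 14 13 12 5 10 18)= [7, 1, 2, 3, 4, 10, 6, 14, 8, 9, 18, 11, 5, 12, 13, 15, 16, 17, 0]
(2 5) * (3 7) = [0, 1, 5, 7, 4, 2, 6, 3] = (2 5)(3 7)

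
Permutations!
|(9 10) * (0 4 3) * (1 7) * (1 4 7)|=|(0 7 4 3)(9 10)|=4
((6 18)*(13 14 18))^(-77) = (6 18 14 13)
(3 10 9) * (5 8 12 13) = (3 10 9)(5 8 12 13) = [0, 1, 2, 10, 4, 8, 6, 7, 12, 3, 9, 11, 13, 5]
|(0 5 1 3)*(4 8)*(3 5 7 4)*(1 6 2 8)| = 9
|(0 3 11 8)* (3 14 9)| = |(0 14 9 3 11 8)| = 6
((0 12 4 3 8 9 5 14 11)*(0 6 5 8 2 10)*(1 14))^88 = ((0 12 4 3 2 10)(1 14 11 6 5)(8 9))^88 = (0 2 4)(1 6 14 5 11)(3 12 10)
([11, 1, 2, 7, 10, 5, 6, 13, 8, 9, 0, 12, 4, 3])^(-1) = (0 10 4 12 11)(3 13 7)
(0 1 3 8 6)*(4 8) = [1, 3, 2, 4, 8, 5, 0, 7, 6] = (0 1 3 4 8 6)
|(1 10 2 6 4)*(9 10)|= 6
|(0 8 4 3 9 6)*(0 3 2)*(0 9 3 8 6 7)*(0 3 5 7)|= |(0 6 8 4 2 9)(3 5 7)|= 6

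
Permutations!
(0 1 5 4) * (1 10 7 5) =(0 10 7 5 4) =[10, 1, 2, 3, 0, 4, 6, 5, 8, 9, 7]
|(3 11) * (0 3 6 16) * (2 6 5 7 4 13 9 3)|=|(0 2 6 16)(3 11 5 7 4 13 9)|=28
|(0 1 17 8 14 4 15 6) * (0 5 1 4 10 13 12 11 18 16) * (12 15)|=18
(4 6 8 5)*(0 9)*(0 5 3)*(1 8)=(0 9 5 4 6 1 8 3)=[9, 8, 2, 0, 6, 4, 1, 7, 3, 5]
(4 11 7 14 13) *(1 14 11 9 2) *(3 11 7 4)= [0, 14, 1, 11, 9, 5, 6, 7, 8, 2, 10, 4, 12, 3, 13]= (1 14 13 3 11 4 9 2)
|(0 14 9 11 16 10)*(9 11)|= |(0 14 11 16 10)|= 5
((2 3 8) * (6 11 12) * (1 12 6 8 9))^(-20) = ((1 12 8 2 3 9)(6 11))^(-20) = (1 3 8)(2 12 9)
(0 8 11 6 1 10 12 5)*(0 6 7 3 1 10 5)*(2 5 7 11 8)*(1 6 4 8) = (0 2 5 4 8 1 7 3 6 10 12) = [2, 7, 5, 6, 8, 4, 10, 3, 1, 9, 12, 11, 0]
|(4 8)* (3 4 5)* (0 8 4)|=4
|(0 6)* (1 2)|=2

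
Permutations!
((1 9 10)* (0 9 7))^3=(0 1 9 7 10)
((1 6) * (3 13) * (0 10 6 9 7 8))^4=((0 10 6 1 9 7 8)(3 13))^4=(13)(0 9 10 7 6 8 1)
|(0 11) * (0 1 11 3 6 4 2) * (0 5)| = 6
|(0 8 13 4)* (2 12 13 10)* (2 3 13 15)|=6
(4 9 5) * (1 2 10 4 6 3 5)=(1 2 10 4 9)(3 5 6)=[0, 2, 10, 5, 9, 6, 3, 7, 8, 1, 4]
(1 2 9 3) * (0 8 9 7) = [8, 2, 7, 1, 4, 5, 6, 0, 9, 3] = (0 8 9 3 1 2 7)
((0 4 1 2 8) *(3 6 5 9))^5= (3 6 5 9)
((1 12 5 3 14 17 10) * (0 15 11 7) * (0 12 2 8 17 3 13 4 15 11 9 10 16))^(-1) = ((0 11 7 12 5 13 4 15 9 10 1 2 8 17 16)(3 14))^(-1) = (0 16 17 8 2 1 10 9 15 4 13 5 12 7 11)(3 14)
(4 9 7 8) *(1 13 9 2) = (1 13 9 7 8 4 2) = [0, 13, 1, 3, 2, 5, 6, 8, 4, 7, 10, 11, 12, 9]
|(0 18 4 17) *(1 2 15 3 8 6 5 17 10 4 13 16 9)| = 26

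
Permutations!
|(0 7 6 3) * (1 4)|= 4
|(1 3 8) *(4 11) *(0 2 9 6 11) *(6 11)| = |(0 2 9 11 4)(1 3 8)| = 15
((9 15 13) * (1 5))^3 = ((1 5)(9 15 13))^3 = (15)(1 5)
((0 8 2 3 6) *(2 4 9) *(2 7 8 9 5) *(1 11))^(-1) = ((0 9 7 8 4 5 2 3 6)(1 11))^(-1) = (0 6 3 2 5 4 8 7 9)(1 11)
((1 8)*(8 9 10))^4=(10)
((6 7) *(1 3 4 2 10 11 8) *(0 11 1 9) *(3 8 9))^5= ((0 11 9)(1 8 3 4 2 10)(6 7))^5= (0 9 11)(1 10 2 4 3 8)(6 7)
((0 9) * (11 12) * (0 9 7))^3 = (0 7)(11 12)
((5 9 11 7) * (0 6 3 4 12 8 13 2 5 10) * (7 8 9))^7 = (0 8 6 13 3 2 4 5 12 7 9 10 11)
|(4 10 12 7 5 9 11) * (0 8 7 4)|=6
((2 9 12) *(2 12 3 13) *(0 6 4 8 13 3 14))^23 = ((0 6 4 8 13 2 9 14))^23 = (0 14 9 2 13 8 4 6)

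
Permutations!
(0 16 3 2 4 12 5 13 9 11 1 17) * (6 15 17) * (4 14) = (0 16 3 2 14 4 12 5 13 9 11 1 6 15 17) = [16, 6, 14, 2, 12, 13, 15, 7, 8, 11, 10, 1, 5, 9, 4, 17, 3, 0]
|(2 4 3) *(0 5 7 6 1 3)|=8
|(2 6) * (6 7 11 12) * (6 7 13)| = 3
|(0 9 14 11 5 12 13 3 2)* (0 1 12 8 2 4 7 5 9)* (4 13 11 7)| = |(1 12 11 9 14 7 5 8 2)(3 13)| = 18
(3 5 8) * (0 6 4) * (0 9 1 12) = [6, 12, 2, 5, 9, 8, 4, 7, 3, 1, 10, 11, 0] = (0 6 4 9 1 12)(3 5 8)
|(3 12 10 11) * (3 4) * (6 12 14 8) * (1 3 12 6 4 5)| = 9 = |(1 3 14 8 4 12 10 11 5)|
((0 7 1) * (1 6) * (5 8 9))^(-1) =((0 7 6 1)(5 8 9))^(-1) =(0 1 6 7)(5 9 8)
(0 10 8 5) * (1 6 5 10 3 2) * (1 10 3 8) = (0 8 3 2 10 1 6 5) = [8, 6, 10, 2, 4, 0, 5, 7, 3, 9, 1]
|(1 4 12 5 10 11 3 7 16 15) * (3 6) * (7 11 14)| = 9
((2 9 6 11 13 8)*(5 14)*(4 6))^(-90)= (14)(2 9 4 6 11 13 8)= ((2 9 4 6 11 13 8)(5 14))^(-90)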